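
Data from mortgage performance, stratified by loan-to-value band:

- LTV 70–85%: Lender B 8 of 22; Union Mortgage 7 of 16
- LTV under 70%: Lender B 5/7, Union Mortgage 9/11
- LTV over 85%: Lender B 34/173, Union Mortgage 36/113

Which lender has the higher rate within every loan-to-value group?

LTV 70–85%: Lender B 8/22 = 36.4%, Union Mortgage 7/16 = 43.8% → Union Mortgage
LTV under 70%: Lender B 5/7 = 71.4%, Union Mortgage 9/11 = 81.8% → Union Mortgage
LTV over 85%: Lender B 34/173 = 19.7%, Union Mortgage 36/113 = 31.9% → Union Mortgage
Union Mortgage has the higher rate in all 3 groups.

Union Mortgage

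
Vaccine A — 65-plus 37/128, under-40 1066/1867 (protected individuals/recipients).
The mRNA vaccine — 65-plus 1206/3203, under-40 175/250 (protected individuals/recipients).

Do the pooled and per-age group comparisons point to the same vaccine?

No

65-plus: Vaccine A 37/128 = 28.9%, the mRNA vaccine 1206/3203 = 37.7% → the mRNA vaccine
Under-40: Vaccine A 1066/1867 = 57.1%, the mRNA vaccine 175/250 = 70.0% → the mRNA vaccine
Overall: Vaccine A 1103/1995 = 55.3%, the mRNA vaccine 1381/3453 = 40.0% → Vaccine A
The mRNA vaccine wins each age group but Vaccine A wins overall — the comparison reverses. The mRNA vaccine's recipients skew toward 65-plus, which has a lower base rate.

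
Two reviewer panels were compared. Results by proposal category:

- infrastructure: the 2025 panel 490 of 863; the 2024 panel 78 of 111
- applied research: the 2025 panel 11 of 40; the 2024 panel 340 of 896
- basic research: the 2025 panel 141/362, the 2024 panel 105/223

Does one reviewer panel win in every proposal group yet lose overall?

Yes

Infrastructure: the 2025 panel 490/863 = 56.8%, the 2024 panel 78/111 = 70.3% → the 2024 panel
Applied research: the 2025 panel 11/40 = 27.5%, the 2024 panel 340/896 = 37.9% → the 2024 panel
Basic research: the 2025 panel 141/362 = 39.0%, the 2024 panel 105/223 = 47.1% → the 2024 panel
Overall: the 2025 panel 642/1265 = 50.8%, the 2024 panel 523/1230 = 42.5% → the 2025 panel
The 2024 panel wins each proposal group but the 2025 panel wins overall — the comparison reverses. The 2024 panel's proposals skew toward applied research, which has a lower base rate.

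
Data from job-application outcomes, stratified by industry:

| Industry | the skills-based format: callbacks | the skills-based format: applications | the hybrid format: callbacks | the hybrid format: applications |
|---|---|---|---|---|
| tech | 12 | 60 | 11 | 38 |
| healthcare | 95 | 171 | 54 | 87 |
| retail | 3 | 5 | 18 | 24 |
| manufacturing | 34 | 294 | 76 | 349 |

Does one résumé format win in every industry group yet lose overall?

Tech: the skills-based format 12/60 = 20.0%, the hybrid format 11/38 = 28.9% → the hybrid format
Healthcare: the skills-based format 95/171 = 55.6%, the hybrid format 54/87 = 62.1% → the hybrid format
Retail: the skills-based format 3/5 = 60.0%, the hybrid format 18/24 = 75.0% → the hybrid format
Manufacturing: the skills-based format 34/294 = 11.6%, the hybrid format 76/349 = 21.8% → the hybrid format
Overall: the skills-based format 144/530 = 27.2%, the hybrid format 159/498 = 31.9% → the hybrid format
The hybrid format wins overall and in every industry group — no reversal.

No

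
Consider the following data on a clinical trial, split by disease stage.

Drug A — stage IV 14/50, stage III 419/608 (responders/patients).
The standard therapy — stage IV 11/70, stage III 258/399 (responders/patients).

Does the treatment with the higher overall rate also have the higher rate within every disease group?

Stage IV: Drug A 14/50 = 28.0%, the standard therapy 11/70 = 15.7% → Drug A
Stage III: Drug A 419/608 = 68.9%, the standard therapy 258/399 = 64.7% → Drug A
Overall: Drug A 433/658 = 65.8%, the standard therapy 269/469 = 57.4% → Drug A
Drug A wins overall and in every disease group — no reversal.

Yes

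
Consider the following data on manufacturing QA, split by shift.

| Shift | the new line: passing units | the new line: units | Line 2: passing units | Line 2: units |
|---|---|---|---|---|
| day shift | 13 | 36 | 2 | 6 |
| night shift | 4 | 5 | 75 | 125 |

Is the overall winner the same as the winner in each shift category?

No

Day shift: the new line 13/36 = 36.1%, Line 2 2/6 = 33.3% → the new line
Night shift: the new line 4/5 = 80.0%, Line 2 75/125 = 60.0% → the new line
Overall: the new line 17/41 = 41.5%, Line 2 77/131 = 58.8% → Line 2
The new line wins each shift group but Line 2 wins overall — the comparison reverses. The new line's units skew toward day shift, which has a lower base rate.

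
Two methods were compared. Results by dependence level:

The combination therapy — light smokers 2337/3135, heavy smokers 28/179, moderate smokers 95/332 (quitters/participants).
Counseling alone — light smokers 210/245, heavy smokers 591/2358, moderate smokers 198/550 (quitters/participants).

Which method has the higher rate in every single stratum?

counseling alone

Light smokers: the combination therapy 2337/3135 = 74.5%, counseling alone 210/245 = 85.7% → counseling alone
Heavy smokers: the combination therapy 28/179 = 15.6%, counseling alone 591/2358 = 25.1% → counseling alone
Moderate smokers: the combination therapy 95/332 = 28.6%, counseling alone 198/550 = 36.0% → counseling alone
Counseling alone has the higher rate in all 3 groups.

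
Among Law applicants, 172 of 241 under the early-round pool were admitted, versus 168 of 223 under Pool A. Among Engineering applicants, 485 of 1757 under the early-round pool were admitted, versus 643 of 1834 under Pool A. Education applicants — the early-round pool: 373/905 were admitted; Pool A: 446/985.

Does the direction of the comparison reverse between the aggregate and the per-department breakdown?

Law: the early-round pool 172/241 = 71.4%, Pool A 168/223 = 75.3% → Pool A
Engineering: the early-round pool 485/1757 = 27.6%, Pool A 643/1834 = 35.1% → Pool A
Education: the early-round pool 373/905 = 41.2%, Pool A 446/985 = 45.3% → Pool A
Overall: the early-round pool 1030/2903 = 35.5%, Pool A 1257/3042 = 41.3% → Pool A
Pool A wins overall and in every department group — no reversal.

No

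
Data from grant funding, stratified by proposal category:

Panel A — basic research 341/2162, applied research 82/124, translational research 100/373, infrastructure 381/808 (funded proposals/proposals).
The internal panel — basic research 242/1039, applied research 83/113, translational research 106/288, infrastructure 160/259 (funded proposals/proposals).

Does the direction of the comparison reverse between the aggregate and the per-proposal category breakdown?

Basic research: Panel A 341/2162 = 15.8%, the internal panel 242/1039 = 23.3% → the internal panel
Applied research: Panel A 82/124 = 66.1%, the internal panel 83/113 = 73.5% → the internal panel
Translational research: Panel A 100/373 = 26.8%, the internal panel 106/288 = 36.8% → the internal panel
Infrastructure: Panel A 381/808 = 47.2%, the internal panel 160/259 = 61.8% → the internal panel
Overall: Panel A 904/3467 = 26.1%, the internal panel 591/1699 = 34.8% → the internal panel
The internal panel wins overall and in every proposal group — no reversal.

No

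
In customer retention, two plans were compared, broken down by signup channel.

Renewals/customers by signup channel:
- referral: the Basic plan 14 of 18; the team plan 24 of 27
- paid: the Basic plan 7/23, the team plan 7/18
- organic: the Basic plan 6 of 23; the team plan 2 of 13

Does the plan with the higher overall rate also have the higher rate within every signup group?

No

Referral: the Basic plan 14/18 = 77.8%, the team plan 24/27 = 88.9% → the team plan
Paid: the Basic plan 7/23 = 30.4%, the team plan 7/18 = 38.9% → the team plan
Organic: the Basic plan 6/23 = 26.1%, the team plan 2/13 = 15.4% → the Basic plan
Overall: the Basic plan 27/64 = 42.2%, the team plan 33/58 = 56.9% → the team plan
Neither sweeps: the Basic plan wins 1 of 3 groups, the team plan wins 2. The team plan wins overall but not every group — no Simpson reversal.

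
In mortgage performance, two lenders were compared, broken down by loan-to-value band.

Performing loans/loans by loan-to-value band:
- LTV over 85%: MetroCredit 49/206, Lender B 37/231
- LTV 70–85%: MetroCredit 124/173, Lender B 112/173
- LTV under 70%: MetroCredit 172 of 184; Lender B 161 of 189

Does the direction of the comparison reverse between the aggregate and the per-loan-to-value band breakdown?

No

LTV over 85%: MetroCredit 49/206 = 23.8%, Lender B 37/231 = 16.0% → MetroCredit
LTV 70–85%: MetroCredit 124/173 = 71.7%, Lender B 112/173 = 64.7% → MetroCredit
LTV under 70%: MetroCredit 172/184 = 93.5%, Lender B 161/189 = 85.2% → MetroCredit
Overall: MetroCredit 345/563 = 61.3%, Lender B 310/593 = 52.3% → MetroCredit
MetroCredit wins overall and in every loan-to-value group — no reversal.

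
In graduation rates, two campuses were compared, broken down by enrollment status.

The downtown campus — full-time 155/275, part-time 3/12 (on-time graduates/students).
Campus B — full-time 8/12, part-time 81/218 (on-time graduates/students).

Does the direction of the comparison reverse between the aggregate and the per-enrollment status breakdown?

Full-time: the downtown campus 155/275 = 56.4%, Campus B 8/12 = 66.7% → Campus B
Part-time: the downtown campus 3/12 = 25.0%, Campus B 81/218 = 37.2% → Campus B
Overall: the downtown campus 158/287 = 55.1%, Campus B 89/230 = 38.7% → the downtown campus
Campus B wins each enrollment group but the downtown campus wins overall — the comparison reverses. Campus B's students skew toward part-time, which has a lower base rate.

Yes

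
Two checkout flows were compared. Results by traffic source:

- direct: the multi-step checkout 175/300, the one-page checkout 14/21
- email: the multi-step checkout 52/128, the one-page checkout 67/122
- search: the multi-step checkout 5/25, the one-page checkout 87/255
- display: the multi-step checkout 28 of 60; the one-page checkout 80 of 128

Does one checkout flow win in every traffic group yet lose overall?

Direct: the multi-step checkout 175/300 = 58.3%, the one-page checkout 14/21 = 66.7% → the one-page checkout
Email: the multi-step checkout 52/128 = 40.6%, the one-page checkout 67/122 = 54.9% → the one-page checkout
Search: the multi-step checkout 5/25 = 20.0%, the one-page checkout 87/255 = 34.1% → the one-page checkout
Display: the multi-step checkout 28/60 = 46.7%, the one-page checkout 80/128 = 62.5% → the one-page checkout
Overall: the multi-step checkout 260/513 = 50.7%, the one-page checkout 248/526 = 47.1% → the multi-step checkout
The one-page checkout wins each traffic group but the multi-step checkout wins overall — the comparison reverses. The one-page checkout's sessions skew toward search, which has a lower base rate.

Yes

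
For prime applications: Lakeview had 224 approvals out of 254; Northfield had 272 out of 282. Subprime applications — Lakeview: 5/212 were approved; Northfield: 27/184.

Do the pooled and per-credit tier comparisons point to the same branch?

Prime: Lakeview 224/254 = 88.2%, Northfield 272/282 = 96.5% → Northfield
Subprime: Lakeview 5/212 = 2.4%, Northfield 27/184 = 14.7% → Northfield
Overall: Lakeview 229/466 = 49.1%, Northfield 299/466 = 64.2% → Northfield
Northfield wins overall and in every credit group — no reversal.

Yes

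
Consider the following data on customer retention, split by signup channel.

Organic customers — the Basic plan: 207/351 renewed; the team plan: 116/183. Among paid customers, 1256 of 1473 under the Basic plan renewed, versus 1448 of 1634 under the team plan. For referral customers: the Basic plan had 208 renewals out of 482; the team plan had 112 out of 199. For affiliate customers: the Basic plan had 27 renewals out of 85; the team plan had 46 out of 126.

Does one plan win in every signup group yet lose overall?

No

Organic: the Basic plan 207/351 = 59.0%, the team plan 116/183 = 63.4% → the team plan
Paid: the Basic plan 1256/1473 = 85.3%, the team plan 1448/1634 = 88.6% → the team plan
Referral: the Basic plan 208/482 = 43.2%, the team plan 112/199 = 56.3% → the team plan
Affiliate: the Basic plan 27/85 = 31.8%, the team plan 46/126 = 36.5% → the team plan
Overall: the Basic plan 1698/2391 = 71.0%, the team plan 1722/2142 = 80.4% → the team plan
The team plan wins overall and in every signup group — no reversal.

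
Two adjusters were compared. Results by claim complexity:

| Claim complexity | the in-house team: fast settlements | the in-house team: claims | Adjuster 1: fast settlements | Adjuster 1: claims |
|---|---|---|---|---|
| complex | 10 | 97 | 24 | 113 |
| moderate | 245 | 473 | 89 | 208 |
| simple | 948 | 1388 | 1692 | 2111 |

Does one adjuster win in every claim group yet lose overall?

Complex: the in-house team 10/97 = 10.3%, Adjuster 1 24/113 = 21.2% → Adjuster 1
Moderate: the in-house team 245/473 = 51.8%, Adjuster 1 89/208 = 42.8% → the in-house team
Simple: the in-house team 948/1388 = 68.3%, Adjuster 1 1692/2111 = 80.2% → Adjuster 1
Overall: the in-house team 1203/1958 = 61.4%, Adjuster 1 1805/2432 = 74.2% → Adjuster 1
Neither sweeps: the in-house team wins 1 of 3 groups, Adjuster 1 wins 2. Adjuster 1 wins overall but not every group — no Simpson reversal.

No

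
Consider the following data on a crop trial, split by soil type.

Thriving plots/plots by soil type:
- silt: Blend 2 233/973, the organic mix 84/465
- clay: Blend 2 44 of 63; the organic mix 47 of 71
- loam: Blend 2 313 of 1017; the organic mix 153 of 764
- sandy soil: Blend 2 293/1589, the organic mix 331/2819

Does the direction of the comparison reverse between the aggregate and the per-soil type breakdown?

No

Silt: Blend 2 233/973 = 23.9%, the organic mix 84/465 = 18.1% → Blend 2
Clay: Blend 2 44/63 = 69.8%, the organic mix 47/71 = 66.2% → Blend 2
Loam: Blend 2 313/1017 = 30.8%, the organic mix 153/764 = 20.0% → Blend 2
Sandy soil: Blend 2 293/1589 = 18.4%, the organic mix 331/2819 = 11.7% → Blend 2
Overall: Blend 2 883/3642 = 24.2%, the organic mix 615/4119 = 14.9% → Blend 2
Blend 2 wins overall and in every soil group — no reversal.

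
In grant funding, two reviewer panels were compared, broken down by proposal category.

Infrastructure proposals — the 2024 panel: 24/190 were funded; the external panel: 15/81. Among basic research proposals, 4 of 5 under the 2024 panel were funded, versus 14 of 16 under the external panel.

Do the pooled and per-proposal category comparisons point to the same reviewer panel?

Yes

Infrastructure: the 2024 panel 24/190 = 12.6%, the external panel 15/81 = 18.5% → the external panel
Basic research: the 2024 panel 4/5 = 80.0%, the external panel 14/16 = 87.5% → the external panel
Overall: the 2024 panel 28/195 = 14.4%, the external panel 29/97 = 29.9% → the external panel
The external panel wins overall and in every proposal group — no reversal.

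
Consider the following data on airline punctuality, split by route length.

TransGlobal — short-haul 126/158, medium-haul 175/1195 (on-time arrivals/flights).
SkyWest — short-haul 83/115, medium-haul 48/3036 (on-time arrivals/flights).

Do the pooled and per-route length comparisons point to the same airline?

Yes

Short-haul: TransGlobal 126/158 = 79.7%, SkyWest 83/115 = 72.2% → TransGlobal
Medium-haul: TransGlobal 175/1195 = 14.6%, SkyWest 48/3036 = 1.6% → TransGlobal
Overall: TransGlobal 301/1353 = 22.2%, SkyWest 131/3151 = 4.2% → TransGlobal
TransGlobal wins overall and in every route group — no reversal.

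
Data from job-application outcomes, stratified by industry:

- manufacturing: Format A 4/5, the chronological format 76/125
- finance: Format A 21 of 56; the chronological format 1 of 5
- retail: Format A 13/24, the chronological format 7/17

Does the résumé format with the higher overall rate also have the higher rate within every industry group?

Manufacturing: Format A 4/5 = 80.0%, the chronological format 76/125 = 60.8% → Format A
Finance: Format A 21/56 = 37.5%, the chronological format 1/5 = 20.0% → Format A
Retail: Format A 13/24 = 54.2%, the chronological format 7/17 = 41.2% → Format A
Overall: Format A 38/85 = 44.7%, the chronological format 84/147 = 57.1% → the chronological format
Format A wins each industry group but the chronological format wins overall — the comparison reverses. Format A's applications skew toward finance, which has a lower base rate.

No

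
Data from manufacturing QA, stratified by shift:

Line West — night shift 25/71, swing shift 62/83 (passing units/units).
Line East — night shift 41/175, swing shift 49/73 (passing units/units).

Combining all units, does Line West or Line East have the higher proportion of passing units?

Night shift: Line West 25/71 = 35.2%, Line East 41/175 = 23.4% → Line West
Swing shift: Line West 62/83 = 74.7%, Line East 49/73 = 67.1% → Line West
Overall: Line West 87/154 = 56.5%, Line East 90/248 = 36.3% → Line West

Line West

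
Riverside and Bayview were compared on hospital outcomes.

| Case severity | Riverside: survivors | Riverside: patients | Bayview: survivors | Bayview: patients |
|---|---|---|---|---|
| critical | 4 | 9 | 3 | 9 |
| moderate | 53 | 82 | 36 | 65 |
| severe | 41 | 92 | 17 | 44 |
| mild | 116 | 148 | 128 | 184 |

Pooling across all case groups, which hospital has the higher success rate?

Riverside

Critical: Riverside 4/9 = 44.4%, Bayview 3/9 = 33.3% → Riverside
Moderate: Riverside 53/82 = 64.6%, Bayview 36/65 = 55.4% → Riverside
Severe: Riverside 41/92 = 44.6%, Bayview 17/44 = 38.6% → Riverside
Mild: Riverside 116/148 = 78.4%, Bayview 128/184 = 69.6% → Riverside
Overall: Riverside 214/331 = 64.7%, Bayview 184/302 = 60.9% → Riverside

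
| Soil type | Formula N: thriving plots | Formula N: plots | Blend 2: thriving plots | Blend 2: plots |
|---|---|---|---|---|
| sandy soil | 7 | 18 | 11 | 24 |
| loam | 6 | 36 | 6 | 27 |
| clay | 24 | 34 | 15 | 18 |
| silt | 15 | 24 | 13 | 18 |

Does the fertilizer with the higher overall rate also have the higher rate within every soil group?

Yes

Sandy soil: Formula N 7/18 = 38.9%, Blend 2 11/24 = 45.8% → Blend 2
Loam: Formula N 6/36 = 16.7%, Blend 2 6/27 = 22.2% → Blend 2
Clay: Formula N 24/34 = 70.6%, Blend 2 15/18 = 83.3% → Blend 2
Silt: Formula N 15/24 = 62.5%, Blend 2 13/18 = 72.2% → Blend 2
Overall: Formula N 52/112 = 46.4%, Blend 2 45/87 = 51.7% → Blend 2
Blend 2 wins overall and in every soil group — no reversal.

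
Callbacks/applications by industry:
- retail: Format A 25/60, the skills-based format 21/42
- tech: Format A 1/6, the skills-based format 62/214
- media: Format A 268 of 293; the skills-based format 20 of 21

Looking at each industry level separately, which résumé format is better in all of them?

Retail: Format A 25/60 = 41.7%, the skills-based format 21/42 = 50.0% → the skills-based format
Tech: Format A 1/6 = 16.7%, the skills-based format 62/214 = 29.0% → the skills-based format
Media: Format A 268/293 = 91.5%, the skills-based format 20/21 = 95.2% → the skills-based format
The skills-based format has the higher rate in all 3 groups.

the skills-based format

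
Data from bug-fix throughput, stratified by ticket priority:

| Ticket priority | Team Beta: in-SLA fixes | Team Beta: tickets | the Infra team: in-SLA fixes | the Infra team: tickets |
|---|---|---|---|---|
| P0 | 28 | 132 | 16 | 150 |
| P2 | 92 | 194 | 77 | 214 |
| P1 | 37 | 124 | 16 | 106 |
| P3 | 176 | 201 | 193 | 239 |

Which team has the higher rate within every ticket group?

P0: Team Beta 28/132 = 21.2%, the Infra team 16/150 = 10.7% → Team Beta
P2: Team Beta 92/194 = 47.4%, the Infra team 77/214 = 36.0% → Team Beta
P1: Team Beta 37/124 = 29.8%, the Infra team 16/106 = 15.1% → Team Beta
P3: Team Beta 176/201 = 87.6%, the Infra team 193/239 = 80.8% → Team Beta
Team Beta has the higher rate in all 4 groups.

Team Beta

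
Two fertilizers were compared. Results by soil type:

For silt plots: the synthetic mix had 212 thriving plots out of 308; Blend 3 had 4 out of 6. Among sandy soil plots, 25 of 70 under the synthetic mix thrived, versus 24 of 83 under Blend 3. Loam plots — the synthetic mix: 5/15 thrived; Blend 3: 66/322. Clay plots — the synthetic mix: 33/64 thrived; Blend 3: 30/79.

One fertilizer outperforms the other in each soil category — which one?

the synthetic mix

Silt: the synthetic mix 212/308 = 68.8%, Blend 3 4/6 = 66.7% → the synthetic mix
Sandy soil: the synthetic mix 25/70 = 35.7%, Blend 3 24/83 = 28.9% → the synthetic mix
Loam: the synthetic mix 5/15 = 33.3%, Blend 3 66/322 = 20.5% → the synthetic mix
Clay: the synthetic mix 33/64 = 51.6%, Blend 3 30/79 = 38.0% → the synthetic mix
The synthetic mix has the higher rate in all 4 groups.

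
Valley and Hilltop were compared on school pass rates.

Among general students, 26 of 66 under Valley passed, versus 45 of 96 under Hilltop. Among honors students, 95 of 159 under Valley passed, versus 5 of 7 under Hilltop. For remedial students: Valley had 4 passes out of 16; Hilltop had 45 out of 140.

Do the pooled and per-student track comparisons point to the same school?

General: Valley 26/66 = 39.4%, Hilltop 45/96 = 46.9% → Hilltop
Honors: Valley 95/159 = 59.7%, Hilltop 5/7 = 71.4% → Hilltop
Remedial: Valley 4/16 = 25.0%, Hilltop 45/140 = 32.1% → Hilltop
Overall: Valley 125/241 = 51.9%, Hilltop 95/243 = 39.1% → Valley
Hilltop wins each student group but Valley wins overall — the comparison reverses. Hilltop's students skew toward remedial, which has a lower base rate.

No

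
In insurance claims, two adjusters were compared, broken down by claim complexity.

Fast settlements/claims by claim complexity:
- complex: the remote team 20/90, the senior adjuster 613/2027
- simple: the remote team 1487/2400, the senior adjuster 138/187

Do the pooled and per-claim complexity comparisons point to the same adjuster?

No

Complex: the remote team 20/90 = 22.2%, the senior adjuster 613/2027 = 30.2% → the senior adjuster
Simple: the remote team 1487/2400 = 62.0%, the senior adjuster 138/187 = 73.8% → the senior adjuster
Overall: the remote team 1507/2490 = 60.5%, the senior adjuster 751/2214 = 33.9% → the remote team
The senior adjuster wins each claim group but the remote team wins overall — the comparison reverses. The senior adjuster's claims skew toward complex, which has a lower base rate.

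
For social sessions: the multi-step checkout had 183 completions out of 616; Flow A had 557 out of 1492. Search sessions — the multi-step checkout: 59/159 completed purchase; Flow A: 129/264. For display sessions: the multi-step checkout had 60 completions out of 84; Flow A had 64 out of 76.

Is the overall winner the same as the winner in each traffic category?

Social: the multi-step checkout 183/616 = 29.7%, Flow A 557/1492 = 37.3% → Flow A
Search: the multi-step checkout 59/159 = 37.1%, Flow A 129/264 = 48.9% → Flow A
Display: the multi-step checkout 60/84 = 71.4%, Flow A 64/76 = 84.2% → Flow A
Overall: the multi-step checkout 302/859 = 35.2%, Flow A 750/1832 = 40.9% → Flow A
Flow A wins overall and in every traffic group — no reversal.

Yes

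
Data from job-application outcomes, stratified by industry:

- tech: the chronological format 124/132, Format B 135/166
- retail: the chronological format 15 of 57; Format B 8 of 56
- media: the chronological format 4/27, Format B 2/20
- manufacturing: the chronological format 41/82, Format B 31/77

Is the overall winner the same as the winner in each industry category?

Tech: the chronological format 124/132 = 93.9%, Format B 135/166 = 81.3% → the chronological format
Retail: the chronological format 15/57 = 26.3%, Format B 8/56 = 14.3% → the chronological format
Media: the chronological format 4/27 = 14.8%, Format B 2/20 = 10.0% → the chronological format
Manufacturing: the chronological format 41/82 = 50.0%, Format B 31/77 = 40.3% → the chronological format
Overall: the chronological format 184/298 = 61.7%, Format B 176/319 = 55.2% → the chronological format
The chronological format wins overall and in every industry group — no reversal.

Yes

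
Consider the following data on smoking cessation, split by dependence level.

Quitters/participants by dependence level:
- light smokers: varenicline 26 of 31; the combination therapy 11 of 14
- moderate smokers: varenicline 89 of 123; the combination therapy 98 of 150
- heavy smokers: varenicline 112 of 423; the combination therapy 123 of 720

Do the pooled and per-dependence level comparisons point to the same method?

Light smokers: varenicline 26/31 = 83.9%, the combination therapy 11/14 = 78.6% → varenicline
Moderate smokers: varenicline 89/123 = 72.4%, the combination therapy 98/150 = 65.3% → varenicline
Heavy smokers: varenicline 112/423 = 26.5%, the combination therapy 123/720 = 17.1% → varenicline
Overall: varenicline 227/577 = 39.3%, the combination therapy 232/884 = 26.2% → varenicline
Varenicline wins overall and in every dependence group — no reversal.

Yes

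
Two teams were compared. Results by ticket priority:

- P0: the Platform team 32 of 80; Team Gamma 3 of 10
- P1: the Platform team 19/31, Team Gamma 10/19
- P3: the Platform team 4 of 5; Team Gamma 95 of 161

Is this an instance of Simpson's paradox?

P0: the Platform team 32/80 = 40.0%, Team Gamma 3/10 = 30.0% → the Platform team
P1: the Platform team 19/31 = 61.3%, Team Gamma 10/19 = 52.6% → the Platform team
P3: the Platform team 4/5 = 80.0%, Team Gamma 95/161 = 59.0% → the Platform team
Overall: the Platform team 55/116 = 47.4%, Team Gamma 108/190 = 56.8% → Team Gamma
The Platform team wins each ticket group but Team Gamma wins overall — the comparison reverses. The Platform team's tickets skew toward P0, which has a lower base rate.

Yes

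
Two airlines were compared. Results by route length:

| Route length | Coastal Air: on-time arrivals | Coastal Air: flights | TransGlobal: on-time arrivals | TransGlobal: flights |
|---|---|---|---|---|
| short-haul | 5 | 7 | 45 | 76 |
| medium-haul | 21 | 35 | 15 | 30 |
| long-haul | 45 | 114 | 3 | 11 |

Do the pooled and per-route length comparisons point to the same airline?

Short-haul: Coastal Air 5/7 = 71.4%, TransGlobal 45/76 = 59.2% → Coastal Air
Medium-haul: Coastal Air 21/35 = 60.0%, TransGlobal 15/30 = 50.0% → Coastal Air
Long-haul: Coastal Air 45/114 = 39.5%, TransGlobal 3/11 = 27.3% → Coastal Air
Overall: Coastal Air 71/156 = 45.5%, TransGlobal 63/117 = 53.8% → TransGlobal
Coastal Air wins each route group but TransGlobal wins overall — the comparison reverses. Coastal Air's flights skew toward long-haul, which has a lower base rate.

No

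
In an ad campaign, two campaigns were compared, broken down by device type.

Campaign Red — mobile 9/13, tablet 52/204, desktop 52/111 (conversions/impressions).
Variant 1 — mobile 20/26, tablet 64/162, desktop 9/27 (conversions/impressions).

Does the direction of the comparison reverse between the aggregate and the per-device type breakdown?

Mobile: Campaign Red 9/13 = 69.2%, Variant 1 20/26 = 76.9% → Variant 1
Tablet: Campaign Red 52/204 = 25.5%, Variant 1 64/162 = 39.5% → Variant 1
Desktop: Campaign Red 52/111 = 46.8%, Variant 1 9/27 = 33.3% → Campaign Red
Overall: Campaign Red 113/328 = 34.5%, Variant 1 93/215 = 43.3% → Variant 1
Neither sweeps: Campaign Red wins 1 of 3 groups, Variant 1 wins 2. Variant 1 wins overall but not every group — no Simpson reversal.

No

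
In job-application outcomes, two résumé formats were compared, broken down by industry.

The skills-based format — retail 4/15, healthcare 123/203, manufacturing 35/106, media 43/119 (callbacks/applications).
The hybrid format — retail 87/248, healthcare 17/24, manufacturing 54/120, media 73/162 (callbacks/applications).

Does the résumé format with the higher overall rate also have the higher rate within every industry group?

Retail: the skills-based format 4/15 = 26.7%, the hybrid format 87/248 = 35.1% → the hybrid format
Healthcare: the skills-based format 123/203 = 60.6%, the hybrid format 17/24 = 70.8% → the hybrid format
Manufacturing: the skills-based format 35/106 = 33.0%, the hybrid format 54/120 = 45.0% → the hybrid format
Media: the skills-based format 43/119 = 36.1%, the hybrid format 73/162 = 45.1% → the hybrid format
Overall: the skills-based format 205/443 = 46.3%, the hybrid format 231/554 = 41.7% → the skills-based format
The hybrid format wins each industry group but the skills-based format wins overall — the comparison reverses. The hybrid format's applications skew toward retail, which has a lower base rate.

No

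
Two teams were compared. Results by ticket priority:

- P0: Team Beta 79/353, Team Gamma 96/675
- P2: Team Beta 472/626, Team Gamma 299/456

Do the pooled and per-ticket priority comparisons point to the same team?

Yes

P0: Team Beta 79/353 = 22.4%, Team Gamma 96/675 = 14.2% → Team Beta
P2: Team Beta 472/626 = 75.4%, Team Gamma 299/456 = 65.6% → Team Beta
Overall: Team Beta 551/979 = 56.3%, Team Gamma 395/1131 = 34.9% → Team Beta
Team Beta wins overall and in every ticket group — no reversal.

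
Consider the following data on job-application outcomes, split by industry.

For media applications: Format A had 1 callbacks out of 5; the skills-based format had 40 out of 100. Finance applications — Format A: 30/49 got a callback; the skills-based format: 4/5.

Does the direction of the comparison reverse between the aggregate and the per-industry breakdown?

Yes

Media: Format A 1/5 = 20.0%, the skills-based format 40/100 = 40.0% → the skills-based format
Finance: Format A 30/49 = 61.2%, the skills-based format 4/5 = 80.0% → the skills-based format
Overall: Format A 31/54 = 57.4%, the skills-based format 44/105 = 41.9% → Format A
The skills-based format wins each industry group but Format A wins overall — the comparison reverses. The skills-based format's applications skew toward media, which has a lower base rate.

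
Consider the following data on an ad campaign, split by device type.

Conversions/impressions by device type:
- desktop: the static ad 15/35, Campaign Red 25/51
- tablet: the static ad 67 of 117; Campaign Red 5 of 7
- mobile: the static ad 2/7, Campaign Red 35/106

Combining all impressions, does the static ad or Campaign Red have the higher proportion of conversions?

the static ad

Desktop: the static ad 15/35 = 42.9%, Campaign Red 25/51 = 49.0% → Campaign Red
Tablet: the static ad 67/117 = 57.3%, Campaign Red 5/7 = 71.4% → Campaign Red
Mobile: the static ad 2/7 = 28.6%, Campaign Red 35/106 = 33.0% → Campaign Red
Overall: the static ad 84/159 = 52.8%, Campaign Red 65/164 = 39.6% → the static ad
(Campaign Red wins every device group but the static ad wins overall — Campaign Red's impressions skew toward the low-rate mobile group.)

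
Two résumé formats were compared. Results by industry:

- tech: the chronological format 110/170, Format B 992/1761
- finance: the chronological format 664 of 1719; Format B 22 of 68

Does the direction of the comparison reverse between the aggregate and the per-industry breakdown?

Tech: the chronological format 110/170 = 64.7%, Format B 992/1761 = 56.3% → the chronological format
Finance: the chronological format 664/1719 = 38.6%, Format B 22/68 = 32.4% → the chronological format
Overall: the chronological format 774/1889 = 41.0%, Format B 1014/1829 = 55.4% → Format B
The chronological format wins each industry group but Format B wins overall — the comparison reverses. The chronological format's applications skew toward finance, which has a lower base rate.

Yes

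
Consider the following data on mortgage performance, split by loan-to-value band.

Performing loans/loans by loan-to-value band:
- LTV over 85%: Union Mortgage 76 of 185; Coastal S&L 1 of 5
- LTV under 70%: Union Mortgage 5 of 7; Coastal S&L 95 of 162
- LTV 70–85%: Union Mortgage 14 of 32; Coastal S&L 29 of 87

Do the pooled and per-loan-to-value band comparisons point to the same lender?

No

LTV over 85%: Union Mortgage 76/185 = 41.1%, Coastal S&L 1/5 = 20.0% → Union Mortgage
LTV under 70%: Union Mortgage 5/7 = 71.4%, Coastal S&L 95/162 = 58.6% → Union Mortgage
LTV 70–85%: Union Mortgage 14/32 = 43.8%, Coastal S&L 29/87 = 33.3% → Union Mortgage
Overall: Union Mortgage 95/224 = 42.4%, Coastal S&L 125/254 = 49.2% → Coastal S&L
Union Mortgage wins each loan-to-value group but Coastal S&L wins overall — the comparison reverses. Union Mortgage's loans skew toward LTV over 85%, which has a lower base rate.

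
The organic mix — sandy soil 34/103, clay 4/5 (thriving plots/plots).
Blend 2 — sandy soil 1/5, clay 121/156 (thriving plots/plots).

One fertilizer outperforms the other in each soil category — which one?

the organic mix

Sandy soil: the organic mix 34/103 = 33.0%, Blend 2 1/5 = 20.0% → the organic mix
Clay: the organic mix 4/5 = 80.0%, Blend 2 121/156 = 77.6% → the organic mix
The organic mix has the higher rate in both groups.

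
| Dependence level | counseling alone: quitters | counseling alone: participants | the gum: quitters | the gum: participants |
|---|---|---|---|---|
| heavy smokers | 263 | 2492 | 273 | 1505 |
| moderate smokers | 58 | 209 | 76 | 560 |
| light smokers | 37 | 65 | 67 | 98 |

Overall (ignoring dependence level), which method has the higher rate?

the gum

Heavy smokers: counseling alone 263/2492 = 10.6%, the gum 273/1505 = 18.1% → the gum
Moderate smokers: counseling alone 58/209 = 27.8%, the gum 76/560 = 13.6% → counseling alone
Light smokers: counseling alone 37/65 = 56.9%, the gum 67/98 = 68.4% → the gum
Overall: counseling alone 358/2766 = 12.9%, the gum 416/2163 = 19.2% → the gum
(Neither sweeps every dependence group, but the gum has the higher pooled rate.)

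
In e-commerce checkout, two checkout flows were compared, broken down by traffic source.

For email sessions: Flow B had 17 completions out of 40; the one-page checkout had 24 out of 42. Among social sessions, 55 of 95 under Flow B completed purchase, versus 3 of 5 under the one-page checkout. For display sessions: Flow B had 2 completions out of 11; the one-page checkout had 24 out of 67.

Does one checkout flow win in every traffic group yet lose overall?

Yes

Email: Flow B 17/40 = 42.5%, the one-page checkout 24/42 = 57.1% → the one-page checkout
Social: Flow B 55/95 = 57.9%, the one-page checkout 3/5 = 60.0% → the one-page checkout
Display: Flow B 2/11 = 18.2%, the one-page checkout 24/67 = 35.8% → the one-page checkout
Overall: Flow B 74/146 = 50.7%, the one-page checkout 51/114 = 44.7% → Flow B
The one-page checkout wins each traffic group but Flow B wins overall — the comparison reverses. The one-page checkout's sessions skew toward display, which has a lower base rate.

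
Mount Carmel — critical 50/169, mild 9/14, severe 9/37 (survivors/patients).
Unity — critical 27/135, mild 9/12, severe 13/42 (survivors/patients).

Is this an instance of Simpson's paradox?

No

Critical: Mount Carmel 50/169 = 29.6%, Unity 27/135 = 20.0% → Mount Carmel
Mild: Mount Carmel 9/14 = 64.3%, Unity 9/12 = 75.0% → Unity
Severe: Mount Carmel 9/37 = 24.3%, Unity 13/42 = 31.0% → Unity
Overall: Mount Carmel 68/220 = 30.9%, Unity 49/189 = 25.9% → Mount Carmel
Neither sweeps: Mount Carmel wins 1 of 3 groups, Unity wins 2. Mount Carmel wins overall but not every group — no Simpson reversal.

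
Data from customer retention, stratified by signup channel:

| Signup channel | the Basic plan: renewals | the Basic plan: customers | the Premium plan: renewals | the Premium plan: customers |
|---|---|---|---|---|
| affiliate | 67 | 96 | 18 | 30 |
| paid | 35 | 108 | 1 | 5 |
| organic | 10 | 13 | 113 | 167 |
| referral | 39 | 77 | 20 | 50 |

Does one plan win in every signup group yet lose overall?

Affiliate: the Basic plan 67/96 = 69.8%, the Premium plan 18/30 = 60.0% → the Basic plan
Paid: the Basic plan 35/108 = 32.4%, the Premium plan 1/5 = 20.0% → the Basic plan
Organic: the Basic plan 10/13 = 76.9%, the Premium plan 113/167 = 67.7% → the Basic plan
Referral: the Basic plan 39/77 = 50.6%, the Premium plan 20/50 = 40.0% → the Basic plan
Overall: the Basic plan 151/294 = 51.4%, the Premium plan 152/252 = 60.3% → the Premium plan
The Basic plan wins each signup group but the Premium plan wins overall — the comparison reverses. The Basic plan's customers skew toward paid, which has a lower base rate.

Yes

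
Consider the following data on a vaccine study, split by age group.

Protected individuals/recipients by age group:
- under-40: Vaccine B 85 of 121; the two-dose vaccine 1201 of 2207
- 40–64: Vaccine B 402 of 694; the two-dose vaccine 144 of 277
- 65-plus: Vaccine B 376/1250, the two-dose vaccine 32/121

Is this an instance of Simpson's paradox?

Under-40: Vaccine B 85/121 = 70.2%, the two-dose vaccine 1201/2207 = 54.4% → Vaccine B
40–64: Vaccine B 402/694 = 57.9%, the two-dose vaccine 144/277 = 52.0% → Vaccine B
65-plus: Vaccine B 376/1250 = 30.1%, the two-dose vaccine 32/121 = 26.4% → Vaccine B
Overall: Vaccine B 863/2065 = 41.8%, the two-dose vaccine 1377/2605 = 52.9% → the two-dose vaccine
Vaccine B wins each age group but the two-dose vaccine wins overall — the comparison reverses. Vaccine B's recipients skew toward 65-plus, which has a lower base rate.

Yes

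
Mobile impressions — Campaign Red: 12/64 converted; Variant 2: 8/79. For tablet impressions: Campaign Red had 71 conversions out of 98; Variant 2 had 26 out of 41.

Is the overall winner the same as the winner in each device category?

Mobile: Campaign Red 12/64 = 18.8%, Variant 2 8/79 = 10.1% → Campaign Red
Tablet: Campaign Red 71/98 = 72.4%, Variant 2 26/41 = 63.4% → Campaign Red
Overall: Campaign Red 83/162 = 51.2%, Variant 2 34/120 = 28.3% → Campaign Red
Campaign Red wins overall and in every device group — no reversal.

Yes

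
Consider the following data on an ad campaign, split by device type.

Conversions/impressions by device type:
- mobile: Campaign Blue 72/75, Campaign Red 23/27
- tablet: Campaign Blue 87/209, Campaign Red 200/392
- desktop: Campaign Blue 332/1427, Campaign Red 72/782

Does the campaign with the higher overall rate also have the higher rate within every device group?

No

Mobile: Campaign Blue 72/75 = 96.0%, Campaign Red 23/27 = 85.2% → Campaign Blue
Tablet: Campaign Blue 87/209 = 41.6%, Campaign Red 200/392 = 51.0% → Campaign Red
Desktop: Campaign Blue 332/1427 = 23.3%, Campaign Red 72/782 = 9.2% → Campaign Blue
Overall: Campaign Blue 491/1711 = 28.7%, Campaign Red 295/1201 = 24.6% → Campaign Blue
Neither sweeps: Campaign Blue wins 2 of 3 groups, Campaign Red wins 1. Campaign Blue wins overall but not every group — no Simpson reversal.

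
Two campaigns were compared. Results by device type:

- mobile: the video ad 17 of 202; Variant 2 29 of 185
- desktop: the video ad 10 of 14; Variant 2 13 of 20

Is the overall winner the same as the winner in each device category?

Mobile: the video ad 17/202 = 8.4%, Variant 2 29/185 = 15.7% → Variant 2
Desktop: the video ad 10/14 = 71.4%, Variant 2 13/20 = 65.0% → the video ad
Overall: the video ad 27/216 = 12.5%, Variant 2 42/205 = 20.5% → Variant 2
Neither sweeps: the video ad wins 1 of 2 groups, Variant 2 wins 1. Variant 2 wins overall but not every group — no Simpson reversal.

No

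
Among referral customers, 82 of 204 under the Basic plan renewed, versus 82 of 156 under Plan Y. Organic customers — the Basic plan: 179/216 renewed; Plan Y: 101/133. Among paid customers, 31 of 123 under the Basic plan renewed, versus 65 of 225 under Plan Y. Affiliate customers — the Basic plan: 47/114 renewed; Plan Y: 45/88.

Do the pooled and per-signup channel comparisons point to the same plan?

Referral: the Basic plan 82/204 = 40.2%, Plan Y 82/156 = 52.6% → Plan Y
Organic: the Basic plan 179/216 = 82.9%, Plan Y 101/133 = 75.9% → the Basic plan
Paid: the Basic plan 31/123 = 25.2%, Plan Y 65/225 = 28.9% → Plan Y
Affiliate: the Basic plan 47/114 = 41.2%, Plan Y 45/88 = 51.1% → Plan Y
Overall: the Basic plan 339/657 = 51.6%, Plan Y 293/602 = 48.7% → the Basic plan
Neither sweeps: the Basic plan wins 1 of 4 groups, Plan Y wins 3. The Basic plan wins overall but not every group — no Simpson reversal.

No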